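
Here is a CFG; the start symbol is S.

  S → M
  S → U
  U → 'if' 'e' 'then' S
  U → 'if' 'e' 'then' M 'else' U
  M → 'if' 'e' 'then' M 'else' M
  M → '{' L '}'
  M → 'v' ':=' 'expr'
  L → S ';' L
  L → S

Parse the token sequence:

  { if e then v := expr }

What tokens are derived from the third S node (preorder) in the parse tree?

v := expr

[S [M { [L [S [U if e then [S [M v := expr]]]]] }]]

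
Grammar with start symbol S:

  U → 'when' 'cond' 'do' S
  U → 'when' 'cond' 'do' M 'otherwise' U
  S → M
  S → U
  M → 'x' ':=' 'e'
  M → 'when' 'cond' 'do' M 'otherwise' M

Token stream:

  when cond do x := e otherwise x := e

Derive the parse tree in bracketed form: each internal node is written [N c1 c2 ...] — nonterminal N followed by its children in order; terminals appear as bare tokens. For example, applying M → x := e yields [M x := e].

S
M
when cond do M otherwise M
when cond do x := e otherwise M
when cond do x := e otherwise x := e

[S [M when cond do [M x := e] otherwise [M x := e]]]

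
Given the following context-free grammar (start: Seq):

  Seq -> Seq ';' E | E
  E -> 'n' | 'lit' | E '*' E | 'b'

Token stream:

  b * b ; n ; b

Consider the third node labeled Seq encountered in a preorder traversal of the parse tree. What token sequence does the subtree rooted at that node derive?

[Seq [Seq [Seq [E [E b] * [E b]]] ; [E n]] ; [E b]]

b * b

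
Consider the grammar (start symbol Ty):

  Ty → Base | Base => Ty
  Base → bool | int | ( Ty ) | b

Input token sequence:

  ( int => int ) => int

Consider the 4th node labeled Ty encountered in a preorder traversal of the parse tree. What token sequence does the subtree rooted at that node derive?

int

[Ty [Base ( [Ty [Base int] => [Ty [Base int]]] )] => [Ty [Base int]]]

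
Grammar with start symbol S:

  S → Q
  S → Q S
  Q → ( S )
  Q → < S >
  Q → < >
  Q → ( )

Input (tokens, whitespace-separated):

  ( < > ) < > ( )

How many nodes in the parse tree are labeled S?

[S [Q ( [S [Q < >]] )] [S [Q < >] [S [Q ( )]]]]

4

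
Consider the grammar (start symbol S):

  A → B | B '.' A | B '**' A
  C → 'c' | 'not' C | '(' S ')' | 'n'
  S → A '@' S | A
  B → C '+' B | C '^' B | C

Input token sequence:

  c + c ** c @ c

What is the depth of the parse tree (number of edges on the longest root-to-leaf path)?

[S [A [B [C c] + [B [C c]]] ** [A [B [C c]]]] @ [S [A [B [C c]]]]]

5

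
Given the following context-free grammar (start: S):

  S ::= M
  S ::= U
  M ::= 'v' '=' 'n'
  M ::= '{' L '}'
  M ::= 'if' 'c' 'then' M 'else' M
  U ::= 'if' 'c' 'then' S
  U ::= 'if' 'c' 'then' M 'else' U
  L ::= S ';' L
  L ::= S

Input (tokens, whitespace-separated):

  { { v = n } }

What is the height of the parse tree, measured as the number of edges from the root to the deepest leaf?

8

[S [M { [L [S [M { [L [S [M v = n]]] }]]] }]]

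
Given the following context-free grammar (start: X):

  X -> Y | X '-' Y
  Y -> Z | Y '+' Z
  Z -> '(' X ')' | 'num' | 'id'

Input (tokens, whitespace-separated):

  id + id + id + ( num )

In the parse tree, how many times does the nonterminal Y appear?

[X [Y [Y [Y [Y [Z id]] + [Z id]] + [Z id]] + [Z ( [X [Y [Z num]]] )]]]

5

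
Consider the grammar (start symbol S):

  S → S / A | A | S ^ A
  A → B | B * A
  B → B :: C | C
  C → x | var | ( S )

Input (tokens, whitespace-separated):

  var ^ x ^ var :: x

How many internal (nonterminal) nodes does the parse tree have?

14

[S [S [S [A [B [C var]]]] ^ [A [B [C x]]]] ^ [A [B [B [C var]] :: [C x]]]]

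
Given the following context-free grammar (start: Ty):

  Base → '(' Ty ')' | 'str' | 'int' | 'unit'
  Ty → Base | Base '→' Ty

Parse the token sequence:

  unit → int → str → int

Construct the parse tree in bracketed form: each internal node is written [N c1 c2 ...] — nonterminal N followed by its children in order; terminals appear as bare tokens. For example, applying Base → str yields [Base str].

Ty
Base → Ty
unit → Ty
unit → Base → Ty
unit → int → Ty
unit → int → Base → Ty
unit → int → str → Ty
unit → int → str → Base
unit → int → str → int

[Ty [Base unit] → [Ty [Base int] → [Ty [Base str] → [Ty [Base int]]]]]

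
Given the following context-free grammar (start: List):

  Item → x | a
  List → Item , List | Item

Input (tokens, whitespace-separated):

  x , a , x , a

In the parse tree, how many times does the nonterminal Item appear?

4

[List [Item x] , [List [Item a] , [List [Item x] , [List [Item a]]]]]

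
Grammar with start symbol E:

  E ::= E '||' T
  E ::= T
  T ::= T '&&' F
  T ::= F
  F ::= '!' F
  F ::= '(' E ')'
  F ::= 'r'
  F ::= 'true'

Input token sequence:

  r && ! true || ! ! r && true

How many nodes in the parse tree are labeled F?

7

[E [E [T [T [F r]] && [F ! [F true]]]] || [T [T [F ! [F ! [F r]]]] && [F true]]]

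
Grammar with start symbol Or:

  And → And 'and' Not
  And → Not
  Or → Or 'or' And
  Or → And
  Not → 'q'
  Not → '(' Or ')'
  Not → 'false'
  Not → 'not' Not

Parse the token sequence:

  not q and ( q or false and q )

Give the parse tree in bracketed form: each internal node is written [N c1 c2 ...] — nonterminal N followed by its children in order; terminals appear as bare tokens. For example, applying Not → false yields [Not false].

[Or [And [And [Not not [Not q]]] and [Not ( [Or [Or [And [Not q]]] or [And [And [Not false]] and [Not q]]] )]]]

Or
And
And and Not
Not and Not
not Not and Not
not q and Not
not q and ( Or )
not q and ( Or or And )
not q and ( And or And )
not q and ( Not or And )
not q and ( q or And )
not q and ( q or And and Not )
not q and ( q or Not and Not )
not q and ( q or false and Not )
not q and ( q or false and q )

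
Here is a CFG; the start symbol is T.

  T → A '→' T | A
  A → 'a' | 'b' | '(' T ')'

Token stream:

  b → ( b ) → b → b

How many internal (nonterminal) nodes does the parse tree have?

[T [A b] → [T [A ( [T [A b]] )] → [T [A b] → [T [A b]]]]]

10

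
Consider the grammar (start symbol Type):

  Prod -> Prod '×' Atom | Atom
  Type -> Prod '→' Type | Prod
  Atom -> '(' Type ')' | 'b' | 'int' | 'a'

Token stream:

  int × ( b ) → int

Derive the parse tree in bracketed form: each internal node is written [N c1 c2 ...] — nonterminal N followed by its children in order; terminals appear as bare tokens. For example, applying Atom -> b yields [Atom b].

[Type [Prod [Prod [Atom int]] × [Atom ( [Type [Prod [Atom b]]] )]] → [Type [Prod [Atom int]]]]

Type
Prod → Type
Prod × Atom → Type
Atom × Atom → Type
int × Atom → Type
int × ( Type ) → Type
int × ( Prod ) → Type
int × ( Atom ) → Type
int × ( b ) → Type
int × ( b ) → Prod
int × ( b ) → Atom
int × ( b ) → int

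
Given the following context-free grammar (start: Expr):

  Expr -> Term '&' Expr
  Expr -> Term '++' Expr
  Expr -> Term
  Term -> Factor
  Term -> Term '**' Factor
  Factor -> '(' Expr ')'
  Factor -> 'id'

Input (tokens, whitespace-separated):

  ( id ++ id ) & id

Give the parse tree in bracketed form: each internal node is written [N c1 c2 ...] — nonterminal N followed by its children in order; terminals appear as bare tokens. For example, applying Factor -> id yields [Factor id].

[Expr [Term [Factor ( [Expr [Term [Factor id]] ++ [Expr [Term [Factor id]]]] )]] & [Expr [Term [Factor id]]]]

Expr
Term & Expr
Factor & Expr
( Expr ) & Expr
( Term ++ Expr ) & Expr
( Factor ++ Expr ) & Expr
( id ++ Expr ) & Expr
( id ++ Term ) & Expr
( id ++ Factor ) & Expr
( id ++ id ) & Expr
( id ++ id ) & Term
( id ++ id ) & Factor
( id ++ id ) & id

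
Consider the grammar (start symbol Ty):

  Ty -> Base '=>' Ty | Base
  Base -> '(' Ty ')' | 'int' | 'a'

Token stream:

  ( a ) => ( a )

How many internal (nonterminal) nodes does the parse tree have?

8

[Ty [Base ( [Ty [Base a]] )] => [Ty [Base ( [Ty [Base a]] )]]]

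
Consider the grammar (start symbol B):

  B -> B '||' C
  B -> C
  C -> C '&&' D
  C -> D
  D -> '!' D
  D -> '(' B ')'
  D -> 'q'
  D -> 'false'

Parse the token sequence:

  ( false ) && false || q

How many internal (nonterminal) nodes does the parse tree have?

11

[B [B [C [C [D ( [B [C [D false]]] )]] && [D false]]] || [C [D q]]]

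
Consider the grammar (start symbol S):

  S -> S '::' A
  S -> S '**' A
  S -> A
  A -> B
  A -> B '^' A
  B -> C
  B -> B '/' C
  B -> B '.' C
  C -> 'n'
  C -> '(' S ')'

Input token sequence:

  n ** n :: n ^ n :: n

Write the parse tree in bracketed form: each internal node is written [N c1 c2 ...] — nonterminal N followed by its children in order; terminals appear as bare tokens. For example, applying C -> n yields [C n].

S
S :: A
S :: A :: A
S ** A :: A :: A
A ** A :: A :: A
B ** A :: A :: A
C ** A :: A :: A
n ** A :: A :: A
n ** B :: A :: A
n ** C :: A :: A
n ** n :: A :: A
n ** n :: B ^ A :: A
n ** n :: C ^ A :: A
n ** n :: n ^ A :: A
n ** n :: n ^ B :: A
n ** n :: n ^ C :: A
n ** n :: n ^ n :: A
n ** n :: n ^ n :: B
n ** n :: n ^ n :: C
n ** n :: n ^ n :: n

[S [S [S [S [A [B [C n]]]] ** [A [B [C n]]]] :: [A [B [C n]] ^ [A [B [C n]]]]] :: [A [B [C n]]]]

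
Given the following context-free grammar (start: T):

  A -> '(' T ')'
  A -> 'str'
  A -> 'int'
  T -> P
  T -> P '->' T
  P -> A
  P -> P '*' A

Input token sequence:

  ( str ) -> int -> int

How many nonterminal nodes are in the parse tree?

12

[T [P [A ( [T [P [A str]]] )]] -> [T [P [A int]] -> [T [P [A int]]]]]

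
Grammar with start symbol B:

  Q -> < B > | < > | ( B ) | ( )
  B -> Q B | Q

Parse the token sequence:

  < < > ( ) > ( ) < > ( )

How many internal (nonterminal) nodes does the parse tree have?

[B [Q < [B [Q < >] [B [Q ( )]]] >] [B [Q ( )] [B [Q < >] [B [Q ( )]]]]]

12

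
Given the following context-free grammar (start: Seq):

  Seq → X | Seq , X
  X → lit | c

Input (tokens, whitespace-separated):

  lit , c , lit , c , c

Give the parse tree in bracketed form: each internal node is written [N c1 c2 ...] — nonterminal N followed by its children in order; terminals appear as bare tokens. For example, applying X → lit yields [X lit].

Seq
Seq , X
Seq , X , X
Seq , X , X , X
Seq , X , X , X , X
X , X , X , X , X
lit , X , X , X , X
lit , c , X , X , X
lit , c , lit , X , X
lit , c , lit , c , X
lit , c , lit , c , c

[Seq [Seq [Seq [Seq [Seq [X lit]] , [X c]] , [X lit]] , [X c]] , [X c]]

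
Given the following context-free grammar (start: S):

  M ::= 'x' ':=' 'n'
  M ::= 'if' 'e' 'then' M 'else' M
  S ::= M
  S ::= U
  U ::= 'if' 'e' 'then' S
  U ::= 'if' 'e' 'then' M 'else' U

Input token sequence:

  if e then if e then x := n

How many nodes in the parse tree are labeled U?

2

[S [U if e then [S [U if e then [S [M x := n]]]]]]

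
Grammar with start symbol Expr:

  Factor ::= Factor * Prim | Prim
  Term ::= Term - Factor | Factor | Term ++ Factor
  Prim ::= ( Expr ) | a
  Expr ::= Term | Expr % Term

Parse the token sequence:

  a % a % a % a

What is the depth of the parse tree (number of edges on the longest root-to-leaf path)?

[Expr [Expr [Expr [Expr [Term [Factor [Prim a]]]] % [Term [Factor [Prim a]]]] % [Term [Factor [Prim a]]]] % [Term [Factor [Prim a]]]]

7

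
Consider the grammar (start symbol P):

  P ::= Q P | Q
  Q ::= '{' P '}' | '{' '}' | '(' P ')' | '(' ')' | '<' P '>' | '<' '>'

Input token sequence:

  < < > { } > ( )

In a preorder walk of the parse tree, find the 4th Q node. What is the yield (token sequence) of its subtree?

( )

[P [Q < [P [Q < >] [P [Q { }]]] >] [P [Q ( )]]]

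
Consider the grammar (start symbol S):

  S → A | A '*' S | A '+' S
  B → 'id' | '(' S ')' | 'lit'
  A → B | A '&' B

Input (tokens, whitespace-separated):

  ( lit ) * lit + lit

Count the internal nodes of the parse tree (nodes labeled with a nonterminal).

12

[S [A [B ( [S [A [B lit]]] )]] * [S [A [B lit]] + [S [A [B lit]]]]]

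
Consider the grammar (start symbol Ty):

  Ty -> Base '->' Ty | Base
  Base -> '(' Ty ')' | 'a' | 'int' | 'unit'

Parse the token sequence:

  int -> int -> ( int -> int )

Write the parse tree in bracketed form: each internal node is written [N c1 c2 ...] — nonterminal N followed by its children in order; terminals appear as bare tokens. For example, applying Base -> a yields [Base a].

Ty
Base -> Ty
int -> Ty
int -> Base -> Ty
int -> int -> Ty
int -> int -> Base
int -> int -> ( Ty )
int -> int -> ( Base -> Ty )
int -> int -> ( int -> Ty )
int -> int -> ( int -> Base )
int -> int -> ( int -> int )

[Ty [Base int] -> [Ty [Base int] -> [Ty [Base ( [Ty [Base int] -> [Ty [Base int]]] )]]]]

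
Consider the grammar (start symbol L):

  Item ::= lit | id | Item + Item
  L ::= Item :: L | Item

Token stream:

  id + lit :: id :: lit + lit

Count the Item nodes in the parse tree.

7

[L [Item [Item id] + [Item lit]] :: [L [Item id] :: [L [Item [Item lit] + [Item lit]]]]]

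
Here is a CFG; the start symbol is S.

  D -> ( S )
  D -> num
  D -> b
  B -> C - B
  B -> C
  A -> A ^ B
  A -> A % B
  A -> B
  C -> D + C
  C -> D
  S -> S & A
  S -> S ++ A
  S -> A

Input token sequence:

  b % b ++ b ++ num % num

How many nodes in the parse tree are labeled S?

[S [S [S [A [A [B [C [D b]]]] % [B [C [D b]]]]] ++ [A [B [C [D b]]]]] ++ [A [A [B [C [D num]]]] % [B [C [D num]]]]]

3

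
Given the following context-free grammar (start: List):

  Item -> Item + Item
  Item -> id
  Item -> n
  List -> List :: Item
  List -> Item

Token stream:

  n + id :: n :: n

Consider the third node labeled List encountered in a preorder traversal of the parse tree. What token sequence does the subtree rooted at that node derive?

[List [List [List [Item [Item n] + [Item id]]] :: [Item n]] :: [Item n]]

n + id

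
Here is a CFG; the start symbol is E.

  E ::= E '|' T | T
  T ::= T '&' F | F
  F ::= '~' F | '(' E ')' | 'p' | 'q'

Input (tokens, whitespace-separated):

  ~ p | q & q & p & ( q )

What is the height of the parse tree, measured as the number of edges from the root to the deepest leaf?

6

[E [E [T [F ~ [F p]]]] | [T [T [T [T [F q]] & [F q]] & [F p]] & [F ( [E [T [F q]]] )]]]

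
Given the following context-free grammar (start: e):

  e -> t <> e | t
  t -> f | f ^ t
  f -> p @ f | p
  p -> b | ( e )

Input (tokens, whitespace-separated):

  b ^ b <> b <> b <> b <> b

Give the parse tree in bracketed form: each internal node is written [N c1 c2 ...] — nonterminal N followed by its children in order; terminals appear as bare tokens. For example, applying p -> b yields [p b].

[e [t [f [p b]] ^ [t [f [p b]]]] <> [e [t [f [p b]]] <> [e [t [f [p b]]] <> [e [t [f [p b]]] <> [e [t [f [p b]]]]]]]]

e
t <> e
f ^ t <> e
p ^ t <> e
b ^ t <> e
b ^ f <> e
b ^ p <> e
b ^ b <> e
b ^ b <> t <> e
b ^ b <> f <> e
b ^ b <> p <> e
b ^ b <> b <> e
b ^ b <> b <> t <> e
b ^ b <> b <> f <> e
b ^ b <> b <> p <> e
b ^ b <> b <> b <> e
b ^ b <> b <> b <> t <> e
b ^ b <> b <> b <> f <> e
b ^ b <> b <> b <> p <> e
b ^ b <> b <> b <> b <> e
b ^ b <> b <> b <> b <> t
b ^ b <> b <> b <> b <> f
b ^ b <> b <> b <> b <> p
b ^ b <> b <> b <> b <> b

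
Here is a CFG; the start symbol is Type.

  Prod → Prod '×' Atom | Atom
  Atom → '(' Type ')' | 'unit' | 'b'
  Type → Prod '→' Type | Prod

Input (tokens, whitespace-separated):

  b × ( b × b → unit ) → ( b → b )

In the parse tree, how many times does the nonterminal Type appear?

6

[Type [Prod [Prod [Atom b]] × [Atom ( [Type [Prod [Prod [Atom b]] × [Atom b]] → [Type [Prod [Atom unit]]]] )]] → [Type [Prod [Atom ( [Type [Prod [Atom b]] → [Type [Prod [Atom b]]]] )]]]]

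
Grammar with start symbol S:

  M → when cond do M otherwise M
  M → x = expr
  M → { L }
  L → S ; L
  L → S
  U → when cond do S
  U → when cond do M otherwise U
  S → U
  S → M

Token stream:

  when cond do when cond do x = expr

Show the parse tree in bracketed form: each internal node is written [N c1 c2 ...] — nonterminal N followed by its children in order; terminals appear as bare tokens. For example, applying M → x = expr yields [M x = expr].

[S [U when cond do [S [U when cond do [S [M x = expr]]]]]]

S
U
when cond do S
when cond do U
when cond do when cond do S
when cond do when cond do M
when cond do when cond do x = expr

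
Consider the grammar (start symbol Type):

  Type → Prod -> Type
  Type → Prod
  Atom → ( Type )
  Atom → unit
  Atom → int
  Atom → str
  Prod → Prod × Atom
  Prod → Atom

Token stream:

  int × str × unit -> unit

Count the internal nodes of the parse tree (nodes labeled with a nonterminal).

[Type [Prod [Prod [Prod [Atom int]] × [Atom str]] × [Atom unit]] -> [Type [Prod [Atom unit]]]]

10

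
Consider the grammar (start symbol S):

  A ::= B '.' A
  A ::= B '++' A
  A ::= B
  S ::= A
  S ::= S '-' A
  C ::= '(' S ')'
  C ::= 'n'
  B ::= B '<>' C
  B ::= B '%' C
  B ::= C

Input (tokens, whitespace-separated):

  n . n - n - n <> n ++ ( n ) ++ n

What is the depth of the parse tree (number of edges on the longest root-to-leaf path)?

[S [S [S [A [B [C n]] . [A [B [C n]]]]] - [A [B [C n]]]] - [A [B [B [C n]] <> [C n]] ++ [A [B [C ( [S [A [B [C n]]]] )]] ++ [A [B [C n]]]]]]

9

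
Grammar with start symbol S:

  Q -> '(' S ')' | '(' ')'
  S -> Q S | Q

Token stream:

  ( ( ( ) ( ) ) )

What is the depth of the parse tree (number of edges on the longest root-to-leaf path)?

7

[S [Q ( [S [Q ( [S [Q ( )] [S [Q ( )]]] )]] )]]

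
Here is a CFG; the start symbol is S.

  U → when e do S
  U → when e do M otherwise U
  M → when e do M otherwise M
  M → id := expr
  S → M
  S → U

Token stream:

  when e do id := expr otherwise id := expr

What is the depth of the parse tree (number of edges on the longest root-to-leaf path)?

3

[S [M when e do [M id := expr] otherwise [M id := expr]]]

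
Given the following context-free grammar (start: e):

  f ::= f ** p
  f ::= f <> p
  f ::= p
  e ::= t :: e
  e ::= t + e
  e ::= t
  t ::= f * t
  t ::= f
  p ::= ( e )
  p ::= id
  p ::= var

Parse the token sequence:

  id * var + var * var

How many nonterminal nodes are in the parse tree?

14

[e [t [f [p id]] * [t [f [p var]]]] + [e [t [f [p var]] * [t [f [p var]]]]]]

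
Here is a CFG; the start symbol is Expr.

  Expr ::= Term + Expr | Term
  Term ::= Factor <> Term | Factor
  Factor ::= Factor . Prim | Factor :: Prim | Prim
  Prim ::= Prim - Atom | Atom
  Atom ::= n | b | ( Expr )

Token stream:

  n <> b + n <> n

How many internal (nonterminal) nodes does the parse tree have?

18

[Expr [Term [Factor [Prim [Atom n]]] <> [Term [Factor [Prim [Atom b]]]]] + [Expr [Term [Factor [Prim [Atom n]]] <> [Term [Factor [Prim [Atom n]]]]]]]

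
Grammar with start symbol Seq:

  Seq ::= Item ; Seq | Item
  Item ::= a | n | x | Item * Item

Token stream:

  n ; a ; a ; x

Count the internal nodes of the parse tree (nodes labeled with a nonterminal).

8

[Seq [Item n] ; [Seq [Item a] ; [Seq [Item a] ; [Seq [Item x]]]]]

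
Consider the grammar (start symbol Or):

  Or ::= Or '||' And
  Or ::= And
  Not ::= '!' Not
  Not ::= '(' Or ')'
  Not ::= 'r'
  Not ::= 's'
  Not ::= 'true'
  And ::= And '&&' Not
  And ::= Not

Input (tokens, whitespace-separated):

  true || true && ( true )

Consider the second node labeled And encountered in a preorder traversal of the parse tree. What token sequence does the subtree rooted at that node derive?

[Or [Or [And [Not true]]] || [And [And [Not true]] && [Not ( [Or [And [Not true]]] )]]]

true && ( true )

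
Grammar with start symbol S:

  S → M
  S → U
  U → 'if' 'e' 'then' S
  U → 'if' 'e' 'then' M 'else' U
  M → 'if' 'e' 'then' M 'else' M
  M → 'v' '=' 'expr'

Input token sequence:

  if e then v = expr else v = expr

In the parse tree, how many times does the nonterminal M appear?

3

[S [M if e then [M v = expr] else [M v = expr]]]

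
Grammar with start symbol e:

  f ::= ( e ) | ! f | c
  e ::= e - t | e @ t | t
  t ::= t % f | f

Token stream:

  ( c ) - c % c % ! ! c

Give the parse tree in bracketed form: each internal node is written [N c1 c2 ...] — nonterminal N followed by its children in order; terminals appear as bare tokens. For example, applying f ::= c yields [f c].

e
e - t
t - t
f - t
( e ) - t
( t ) - t
( f ) - t
( c ) - t
( c ) - t % f
( c ) - t % f % f
( c ) - f % f % f
( c ) - c % f % f
( c ) - c % c % f
( c ) - c % c % ! f
( c ) - c % c % ! ! f
( c ) - c % c % ! ! c

[e [e [t [f ( [e [t [f c]]] )]]] - [t [t [t [f c]] % [f c]] % [f ! [f ! [f c]]]]]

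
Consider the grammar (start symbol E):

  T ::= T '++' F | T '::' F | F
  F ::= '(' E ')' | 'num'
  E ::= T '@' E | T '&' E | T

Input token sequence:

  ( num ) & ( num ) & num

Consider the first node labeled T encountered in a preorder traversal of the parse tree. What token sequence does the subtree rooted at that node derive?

( num )

[E [T [F ( [E [T [F num]]] )]] & [E [T [F ( [E [T [F num]]] )]] & [E [T [F num]]]]]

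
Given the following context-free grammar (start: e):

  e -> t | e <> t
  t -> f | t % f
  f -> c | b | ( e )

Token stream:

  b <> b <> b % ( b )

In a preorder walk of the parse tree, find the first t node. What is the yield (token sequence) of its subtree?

[e [e [e [t [f b]]] <> [t [f b]]] <> [t [t [f b]] % [f ( [e [t [f b]]] )]]]

b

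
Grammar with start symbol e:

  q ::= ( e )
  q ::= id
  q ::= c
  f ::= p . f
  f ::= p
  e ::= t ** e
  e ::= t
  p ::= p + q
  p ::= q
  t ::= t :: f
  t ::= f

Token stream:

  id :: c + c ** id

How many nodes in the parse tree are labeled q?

[e [t [t [f [p [q id]]]] :: [f [p [p [q c]] + [q c]]]] ** [e [t [f [p [q id]]]]]]

4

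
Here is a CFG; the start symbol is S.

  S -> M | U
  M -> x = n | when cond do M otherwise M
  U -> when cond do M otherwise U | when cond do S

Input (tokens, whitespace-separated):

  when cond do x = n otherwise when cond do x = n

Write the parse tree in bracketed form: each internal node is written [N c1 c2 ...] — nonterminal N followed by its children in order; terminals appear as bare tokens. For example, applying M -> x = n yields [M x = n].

S
U
when cond do M otherwise U
when cond do x = n otherwise U
when cond do x = n otherwise when cond do S
when cond do x = n otherwise when cond do M
when cond do x = n otherwise when cond do x = n

[S [U when cond do [M x = n] otherwise [U when cond do [S [M x = n]]]]]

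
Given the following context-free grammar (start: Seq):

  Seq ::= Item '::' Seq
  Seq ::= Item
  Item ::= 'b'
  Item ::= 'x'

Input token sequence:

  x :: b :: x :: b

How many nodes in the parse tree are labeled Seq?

[Seq [Item x] :: [Seq [Item b] :: [Seq [Item x] :: [Seq [Item b]]]]]

4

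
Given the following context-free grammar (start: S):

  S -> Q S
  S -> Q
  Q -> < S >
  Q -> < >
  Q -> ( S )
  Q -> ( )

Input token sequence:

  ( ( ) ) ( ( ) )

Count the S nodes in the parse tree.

[S [Q ( [S [Q ( )]] )] [S [Q ( [S [Q ( )]] )]]]

4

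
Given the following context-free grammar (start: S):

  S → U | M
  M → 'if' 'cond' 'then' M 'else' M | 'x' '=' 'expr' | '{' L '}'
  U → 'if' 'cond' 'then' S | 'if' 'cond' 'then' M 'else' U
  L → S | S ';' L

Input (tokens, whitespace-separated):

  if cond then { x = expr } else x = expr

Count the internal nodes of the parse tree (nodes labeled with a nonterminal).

[S [M if cond then [M { [L [S [M x = expr]]] }] else [M x = expr]]]

7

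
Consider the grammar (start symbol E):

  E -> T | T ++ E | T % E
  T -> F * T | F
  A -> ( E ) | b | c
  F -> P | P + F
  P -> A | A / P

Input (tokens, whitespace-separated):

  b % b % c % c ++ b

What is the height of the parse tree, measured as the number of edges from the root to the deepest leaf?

9

[E [T [F [P [A b]]]] % [E [T [F [P [A b]]]] % [E [T [F [P [A c]]]] % [E [T [F [P [A c]]]] ++ [E [T [F [P [A b]]]]]]]]]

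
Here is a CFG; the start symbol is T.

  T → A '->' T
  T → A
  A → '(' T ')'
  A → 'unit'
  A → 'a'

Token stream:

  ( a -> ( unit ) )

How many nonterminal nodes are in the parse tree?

[T [A ( [T [A a] -> [T [A ( [T [A unit]] )]]] )]]

8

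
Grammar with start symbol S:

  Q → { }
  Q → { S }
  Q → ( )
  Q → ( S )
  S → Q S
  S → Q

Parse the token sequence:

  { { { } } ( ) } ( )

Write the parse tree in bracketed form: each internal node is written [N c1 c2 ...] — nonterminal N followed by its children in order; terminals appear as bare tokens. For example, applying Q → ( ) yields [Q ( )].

S
Q S
{ S } S
{ Q S } S
{ { S } S } S
{ { Q } S } S
{ { { } } S } S
{ { { } } Q } S
{ { { } } ( ) } S
{ { { } } ( ) } Q
{ { { } } ( ) } ( )

[S [Q { [S [Q { [S [Q { }]] }] [S [Q ( )]]] }] [S [Q ( )]]]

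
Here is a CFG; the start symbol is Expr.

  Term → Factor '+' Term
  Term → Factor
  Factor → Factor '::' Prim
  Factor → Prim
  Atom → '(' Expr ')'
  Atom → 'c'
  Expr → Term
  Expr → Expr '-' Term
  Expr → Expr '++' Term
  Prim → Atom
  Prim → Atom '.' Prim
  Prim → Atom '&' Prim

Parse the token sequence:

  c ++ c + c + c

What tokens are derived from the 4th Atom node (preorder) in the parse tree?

c

[Expr [Expr [Term [Factor [Prim [Atom c]]]]] ++ [Term [Factor [Prim [Atom c]]] + [Term [Factor [Prim [Atom c]]] + [Term [Factor [Prim [Atom c]]]]]]]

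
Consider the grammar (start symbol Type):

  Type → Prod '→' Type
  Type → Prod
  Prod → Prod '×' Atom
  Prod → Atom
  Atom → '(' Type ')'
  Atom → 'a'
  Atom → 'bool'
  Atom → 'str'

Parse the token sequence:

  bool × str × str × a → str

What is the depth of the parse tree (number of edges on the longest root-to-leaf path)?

[Type [Prod [Prod [Prod [Prod [Atom bool]] × [Atom str]] × [Atom str]] × [Atom a]] → [Type [Prod [Atom str]]]]

6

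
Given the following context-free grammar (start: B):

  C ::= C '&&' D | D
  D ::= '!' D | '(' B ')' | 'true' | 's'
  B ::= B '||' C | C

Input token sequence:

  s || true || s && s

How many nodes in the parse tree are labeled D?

4

[B [B [B [C [D s]]] || [C [D true]]] || [C [C [D s]] && [D s]]]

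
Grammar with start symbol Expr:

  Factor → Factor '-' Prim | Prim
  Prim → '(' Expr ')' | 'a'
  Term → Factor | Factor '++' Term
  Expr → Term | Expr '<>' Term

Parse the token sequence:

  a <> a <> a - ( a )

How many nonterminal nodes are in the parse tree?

18

[Expr [Expr [Expr [Term [Factor [Prim a]]]] <> [Term [Factor [Prim a]]]] <> [Term [Factor [Factor [Prim a]] - [Prim ( [Expr [Term [Factor [Prim a]]]] )]]]]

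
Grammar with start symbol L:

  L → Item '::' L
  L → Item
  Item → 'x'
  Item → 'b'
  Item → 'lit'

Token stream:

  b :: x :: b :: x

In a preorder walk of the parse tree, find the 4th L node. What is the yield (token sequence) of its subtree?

x

[L [Item b] :: [L [Item x] :: [L [Item b] :: [L [Item x]]]]]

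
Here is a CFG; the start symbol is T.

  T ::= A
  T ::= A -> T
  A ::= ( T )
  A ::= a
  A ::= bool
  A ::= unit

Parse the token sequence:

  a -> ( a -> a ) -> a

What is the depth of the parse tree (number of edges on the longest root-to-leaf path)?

6

[T [A a] -> [T [A ( [T [A a] -> [T [A a]]] )] -> [T [A a]]]]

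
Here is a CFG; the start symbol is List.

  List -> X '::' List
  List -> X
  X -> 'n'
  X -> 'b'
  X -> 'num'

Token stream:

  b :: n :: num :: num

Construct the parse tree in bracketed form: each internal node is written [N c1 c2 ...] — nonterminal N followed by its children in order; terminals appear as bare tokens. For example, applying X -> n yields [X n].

[List [X b] :: [List [X n] :: [List [X num] :: [List [X num]]]]]

List
X :: List
b :: List
b :: X :: List
b :: n :: List
b :: n :: X :: List
b :: n :: num :: List
b :: n :: num :: X
b :: n :: num :: num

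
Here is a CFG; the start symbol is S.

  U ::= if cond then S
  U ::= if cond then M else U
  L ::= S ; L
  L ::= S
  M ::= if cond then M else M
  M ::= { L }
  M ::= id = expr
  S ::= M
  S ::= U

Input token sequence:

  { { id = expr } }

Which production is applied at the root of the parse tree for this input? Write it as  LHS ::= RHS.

S ::= M

[S [M { [L [S [M { [L [S [M id = expr]]] }]]] }]]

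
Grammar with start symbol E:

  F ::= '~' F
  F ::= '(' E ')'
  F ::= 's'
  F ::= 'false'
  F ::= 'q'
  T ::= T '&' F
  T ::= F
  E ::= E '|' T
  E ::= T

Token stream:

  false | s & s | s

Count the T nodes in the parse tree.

[E [E [E [T [F false]]] | [T [T [F s]] & [F s]]] | [T [F s]]]

4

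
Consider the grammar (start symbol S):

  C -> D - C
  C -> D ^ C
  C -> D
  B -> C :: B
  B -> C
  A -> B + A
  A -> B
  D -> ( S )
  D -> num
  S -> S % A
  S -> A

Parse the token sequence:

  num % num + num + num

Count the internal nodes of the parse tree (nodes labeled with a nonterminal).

18

[S [S [A [B [C [D num]]]]] % [A [B [C [D num]]] + [A [B [C [D num]]] + [A [B [C [D num]]]]]]]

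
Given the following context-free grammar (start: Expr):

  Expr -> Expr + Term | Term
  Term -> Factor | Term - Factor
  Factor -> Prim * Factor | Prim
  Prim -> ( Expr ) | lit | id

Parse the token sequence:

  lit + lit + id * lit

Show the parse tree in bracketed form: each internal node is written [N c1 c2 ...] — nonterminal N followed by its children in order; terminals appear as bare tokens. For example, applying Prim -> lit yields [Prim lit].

[Expr [Expr [Expr [Term [Factor [Prim lit]]]] + [Term [Factor [Prim lit]]]] + [Term [Factor [Prim id] * [Factor [Prim lit]]]]]

Expr
Expr + Term
Expr + Term + Term
Term + Term + Term
Factor + Term + Term
Prim + Term + Term
lit + Term + Term
lit + Factor + Term
lit + Prim + Term
lit + lit + Term
lit + lit + Factor
lit + lit + Prim * Factor
lit + lit + id * Factor
lit + lit + id * Prim
lit + lit + id * lit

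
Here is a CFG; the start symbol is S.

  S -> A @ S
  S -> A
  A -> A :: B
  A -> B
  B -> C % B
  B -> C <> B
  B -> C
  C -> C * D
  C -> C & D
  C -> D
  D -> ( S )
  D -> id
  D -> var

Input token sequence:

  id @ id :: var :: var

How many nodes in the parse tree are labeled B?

[S [A [B [C [D id]]]] @ [S [A [A [A [B [C [D id]]]] :: [B [C [D var]]]] :: [B [C [D var]]]]]]

4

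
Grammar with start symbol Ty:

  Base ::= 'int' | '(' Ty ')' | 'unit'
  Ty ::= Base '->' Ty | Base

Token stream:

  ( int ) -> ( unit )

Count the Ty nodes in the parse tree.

4

[Ty [Base ( [Ty [Base int]] )] -> [Ty [Base ( [Ty [Base unit]] )]]]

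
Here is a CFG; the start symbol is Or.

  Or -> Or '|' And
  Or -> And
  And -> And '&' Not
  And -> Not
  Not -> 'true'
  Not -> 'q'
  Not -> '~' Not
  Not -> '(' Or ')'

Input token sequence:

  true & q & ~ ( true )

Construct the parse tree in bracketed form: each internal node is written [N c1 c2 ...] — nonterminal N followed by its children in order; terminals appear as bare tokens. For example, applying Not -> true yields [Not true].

[Or [And [And [And [Not true]] & [Not q]] & [Not ~ [Not ( [Or [And [Not true]]] )]]]]

Or
And
And & Not
And & Not & Not
Not & Not & Not
true & Not & Not
true & q & Not
true & q & ~ Not
true & q & ~ ( Or )
true & q & ~ ( And )
true & q & ~ ( Not )
true & q & ~ ( true )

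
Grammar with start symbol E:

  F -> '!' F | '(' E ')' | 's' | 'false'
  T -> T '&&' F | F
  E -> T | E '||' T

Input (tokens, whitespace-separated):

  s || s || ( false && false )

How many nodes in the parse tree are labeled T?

[E [E [E [T [F s]]] || [T [F s]]] || [T [F ( [E [T [T [F false]] && [F false]]] )]]]

5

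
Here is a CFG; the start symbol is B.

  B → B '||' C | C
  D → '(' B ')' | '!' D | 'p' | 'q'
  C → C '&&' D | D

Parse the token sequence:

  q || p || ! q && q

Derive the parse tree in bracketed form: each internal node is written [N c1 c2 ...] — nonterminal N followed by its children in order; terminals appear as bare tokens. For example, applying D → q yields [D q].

B
B || C
B || C || C
C || C || C
D || C || C
q || C || C
q || D || C
q || p || C
q || p || C && D
q || p || D && D
q || p || ! D && D
q || p || ! q && D
q || p || ! q && q

[B [B [B [C [D q]]] || [C [D p]]] || [C [C [D ! [D q]]] && [D q]]]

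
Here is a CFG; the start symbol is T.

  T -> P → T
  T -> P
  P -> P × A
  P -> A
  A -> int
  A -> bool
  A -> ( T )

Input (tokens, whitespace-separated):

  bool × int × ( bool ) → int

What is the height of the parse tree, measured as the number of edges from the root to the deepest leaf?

[T [P [P [P [A bool]] × [A int]] × [A ( [T [P [A bool]]] )]] → [T [P [A int]]]]

6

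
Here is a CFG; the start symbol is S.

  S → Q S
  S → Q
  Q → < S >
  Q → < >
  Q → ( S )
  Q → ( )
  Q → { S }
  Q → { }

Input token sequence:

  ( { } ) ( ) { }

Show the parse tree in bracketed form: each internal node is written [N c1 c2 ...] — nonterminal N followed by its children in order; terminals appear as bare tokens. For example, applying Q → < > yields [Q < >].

S
Q S
( S ) S
( Q ) S
( { } ) S
( { } ) Q S
( { } ) ( ) S
( { } ) ( ) Q
( { } ) ( ) { }

[S [Q ( [S [Q { }]] )] [S [Q ( )] [S [Q { }]]]]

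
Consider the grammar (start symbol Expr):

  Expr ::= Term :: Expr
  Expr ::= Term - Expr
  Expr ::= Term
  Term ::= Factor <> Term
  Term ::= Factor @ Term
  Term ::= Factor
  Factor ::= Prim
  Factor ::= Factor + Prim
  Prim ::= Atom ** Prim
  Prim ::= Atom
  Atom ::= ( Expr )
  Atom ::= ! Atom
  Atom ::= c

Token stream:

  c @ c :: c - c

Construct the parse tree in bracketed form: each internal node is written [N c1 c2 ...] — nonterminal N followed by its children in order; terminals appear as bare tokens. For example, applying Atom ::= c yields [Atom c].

[Expr [Term [Factor [Prim [Atom c]]] @ [Term [Factor [Prim [Atom c]]]]] :: [Expr [Term [Factor [Prim [Atom c]]]] - [Expr [Term [Factor [Prim [Atom c]]]]]]]

Expr
Term :: Expr
Factor @ Term :: Expr
Prim @ Term :: Expr
Atom @ Term :: Expr
c @ Term :: Expr
c @ Factor :: Expr
c @ Prim :: Expr
c @ Atom :: Expr
c @ c :: Expr
c @ c :: Term - Expr
c @ c :: Factor - Expr
c @ c :: Prim - Expr
c @ c :: Atom - Expr
c @ c :: c - Expr
c @ c :: c - Term
c @ c :: c - Factor
c @ c :: c - Prim
c @ c :: c - Atom
c @ c :: c - c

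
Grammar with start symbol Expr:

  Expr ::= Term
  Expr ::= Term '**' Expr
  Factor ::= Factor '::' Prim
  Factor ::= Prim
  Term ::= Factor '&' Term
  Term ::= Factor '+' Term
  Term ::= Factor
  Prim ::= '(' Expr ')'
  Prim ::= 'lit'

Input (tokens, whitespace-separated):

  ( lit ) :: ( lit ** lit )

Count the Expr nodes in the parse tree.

[Expr [Term [Factor [Factor [Prim ( [Expr [Term [Factor [Prim lit]]]] )]] :: [Prim ( [Expr [Term [Factor [Prim lit]]] ** [Expr [Term [Factor [Prim lit]]]]] )]]]]

4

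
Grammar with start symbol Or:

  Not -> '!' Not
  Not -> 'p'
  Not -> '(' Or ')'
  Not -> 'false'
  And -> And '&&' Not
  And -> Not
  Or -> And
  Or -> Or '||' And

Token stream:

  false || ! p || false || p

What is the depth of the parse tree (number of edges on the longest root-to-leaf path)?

[Or [Or [Or [Or [And [Not false]]] || [And [Not ! [Not p]]]] || [And [Not false]]] || [And [Not p]]]

6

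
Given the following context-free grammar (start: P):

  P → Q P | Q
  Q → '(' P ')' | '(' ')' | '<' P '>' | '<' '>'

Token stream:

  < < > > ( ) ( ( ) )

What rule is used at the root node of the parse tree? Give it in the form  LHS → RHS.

[P [Q < [P [Q < >]] >] [P [Q ( )] [P [Q ( [P [Q ( )]] )]]]]

P → Q P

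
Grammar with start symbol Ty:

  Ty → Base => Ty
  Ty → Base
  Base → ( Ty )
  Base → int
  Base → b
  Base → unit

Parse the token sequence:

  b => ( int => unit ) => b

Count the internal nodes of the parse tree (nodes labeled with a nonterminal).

10

[Ty [Base b] => [Ty [Base ( [Ty [Base int] => [Ty [Base unit]]] )] => [Ty [Base b]]]]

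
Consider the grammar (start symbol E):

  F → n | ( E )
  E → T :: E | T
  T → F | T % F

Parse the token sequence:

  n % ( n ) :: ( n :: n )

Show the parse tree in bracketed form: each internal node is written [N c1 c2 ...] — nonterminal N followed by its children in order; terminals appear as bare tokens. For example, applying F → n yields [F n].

E
T :: E
T % F :: E
F % F :: E
n % F :: E
n % ( E ) :: E
n % ( T ) :: E
n % ( F ) :: E
n % ( n ) :: E
n % ( n ) :: T
n % ( n ) :: F
n % ( n ) :: ( E )
n % ( n ) :: ( T :: E )
n % ( n ) :: ( F :: E )
n % ( n ) :: ( n :: E )
n % ( n ) :: ( n :: T )
n % ( n ) :: ( n :: F )
n % ( n ) :: ( n :: n )

[E [T [T [F n]] % [F ( [E [T [F n]]] )]] :: [E [T [F ( [E [T [F n]] :: [E [T [F n]]]] )]]]]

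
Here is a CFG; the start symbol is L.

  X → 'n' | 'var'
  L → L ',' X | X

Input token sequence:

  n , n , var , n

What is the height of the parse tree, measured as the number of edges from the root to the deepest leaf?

5

[L [L [L [L [X n]] , [X n]] , [X var]] , [X n]]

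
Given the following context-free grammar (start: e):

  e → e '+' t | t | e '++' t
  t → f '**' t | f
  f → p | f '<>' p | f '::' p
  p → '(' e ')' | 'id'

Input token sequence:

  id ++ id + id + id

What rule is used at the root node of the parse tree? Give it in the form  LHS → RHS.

e → e '+' t

[e [e [e [e [t [f [p id]]]] ++ [t [f [p id]]]] + [t [f [p id]]]] + [t [f [p id]]]]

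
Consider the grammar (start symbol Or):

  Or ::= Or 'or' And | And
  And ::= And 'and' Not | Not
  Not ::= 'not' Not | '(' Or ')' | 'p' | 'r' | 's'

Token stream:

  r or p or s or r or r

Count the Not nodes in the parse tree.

[Or [Or [Or [Or [Or [And [Not r]]] or [And [Not p]]] or [And [Not s]]] or [And [Not r]]] or [And [Not r]]]

5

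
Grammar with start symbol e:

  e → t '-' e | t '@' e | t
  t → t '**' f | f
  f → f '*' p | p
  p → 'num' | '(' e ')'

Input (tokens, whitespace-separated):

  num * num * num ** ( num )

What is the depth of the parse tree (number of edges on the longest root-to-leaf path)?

[e [t [t [f [f [f [p num]] * [p num]] * [p num]]] ** [f [p ( [e [t [f [p num]]]] )]]]]

8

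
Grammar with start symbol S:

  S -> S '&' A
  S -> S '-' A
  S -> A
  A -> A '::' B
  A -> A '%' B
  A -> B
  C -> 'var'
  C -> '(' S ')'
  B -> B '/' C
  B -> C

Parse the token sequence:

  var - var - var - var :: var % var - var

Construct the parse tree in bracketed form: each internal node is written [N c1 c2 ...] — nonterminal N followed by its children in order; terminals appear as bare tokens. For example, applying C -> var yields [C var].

[S [S [S [S [S [A [B [C var]]]] - [A [B [C var]]]] - [A [B [C var]]]] - [A [A [A [B [C var]]] :: [B [C var]]] % [B [C var]]]] - [A [B [C var]]]]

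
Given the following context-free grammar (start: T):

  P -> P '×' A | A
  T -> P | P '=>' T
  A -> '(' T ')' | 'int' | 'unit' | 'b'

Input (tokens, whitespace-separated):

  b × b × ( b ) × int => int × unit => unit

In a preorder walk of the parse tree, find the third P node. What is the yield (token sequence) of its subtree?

[T [P [P [P [P [A b]] × [A b]] × [A ( [T [P [A b]]] )]] × [A int]] => [T [P [P [A int]] × [A unit]] => [T [P [A unit]]]]]

b × b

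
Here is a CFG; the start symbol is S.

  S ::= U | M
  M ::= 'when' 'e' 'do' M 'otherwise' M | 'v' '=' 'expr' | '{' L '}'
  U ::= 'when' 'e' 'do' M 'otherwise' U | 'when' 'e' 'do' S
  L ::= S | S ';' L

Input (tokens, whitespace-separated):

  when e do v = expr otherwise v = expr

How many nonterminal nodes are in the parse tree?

4

[S [M when e do [M v = expr] otherwise [M v = expr]]]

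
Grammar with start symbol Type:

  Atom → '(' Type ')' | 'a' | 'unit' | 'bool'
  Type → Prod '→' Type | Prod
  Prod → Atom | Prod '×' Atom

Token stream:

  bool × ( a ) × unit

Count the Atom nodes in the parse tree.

[Type [Prod [Prod [Prod [Atom bool]] × [Atom ( [Type [Prod [Atom a]]] )]] × [Atom unit]]]

4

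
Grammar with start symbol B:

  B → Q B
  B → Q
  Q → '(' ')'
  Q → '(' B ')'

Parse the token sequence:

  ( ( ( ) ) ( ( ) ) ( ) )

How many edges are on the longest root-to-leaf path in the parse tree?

7

[B [Q ( [B [Q ( [B [Q ( )]] )] [B [Q ( [B [Q ( )]] )] [B [Q ( )]]]] )]]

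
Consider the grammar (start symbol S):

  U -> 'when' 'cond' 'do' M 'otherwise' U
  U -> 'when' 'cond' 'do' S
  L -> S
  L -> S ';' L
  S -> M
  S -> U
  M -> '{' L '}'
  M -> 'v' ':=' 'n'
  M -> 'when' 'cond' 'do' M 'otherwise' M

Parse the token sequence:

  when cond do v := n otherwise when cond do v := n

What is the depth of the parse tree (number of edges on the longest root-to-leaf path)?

5

[S [U when cond do [M v := n] otherwise [U when cond do [S [M v := n]]]]]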